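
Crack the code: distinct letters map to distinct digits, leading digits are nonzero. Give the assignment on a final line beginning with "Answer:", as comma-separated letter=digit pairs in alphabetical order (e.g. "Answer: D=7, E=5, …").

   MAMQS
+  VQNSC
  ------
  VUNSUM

Step 1. [col 1: S + C ≡ M (mod 10)] no forcing yet in column 1 (carry-in 0); M=8 is free and consistent — try it, so M=8.
Step 2. [col 1: S + C ≡ M (mod 10)] column 1 (S + C ≡ M (mod 10), carry-in 0) doesn't pin C yet; pick C=5 and continue. So C=5.
Step 3. [V] the sum has 6 digits but both addends have 5; that extra leading digit V is the final carry, namely 1, so V=1.
Step 4. [col 1: S + C ≡ M (mod 10)] in column 1 we have S+C≡M with carry-in 0; given C=5, M=8 and digits 1,5,8 already taken and all letters distinct, that pins S to 3, so S=3.
Step 5. [col 2: Q + S ≡ U (mod 10)] column 2 (Q + S ≡ U (mod 10), carry-in 0) doesn't pin U yet; pick U=0 and continue ⇒ U=0.
Step 6. [col 2: Q + S ≡ U (mod 10)] in column 2 we have Q+S≡U with carry-in 0; given S=3, U=0 and digits 0,1,3,5,8 already taken and all letters distinct, that pins Q to 7 ⇒ Q=7.
Step 7. [col 3: M + N ≡ S (mod 10)] column 3: given M=8, S=3, carry-in 1, and digits 0,1,3,5,7,8 already taken and all letters distinct, M+N≡S (mod 10) forces N=4 ⇒ N=4.
Step 8. [col 4: A + Q ≡ N (mod 10)] from column 4 (Q=7, N=4, carry-in 1, digits 0,1,3,4,5,7,8 already taken and all letters distinct): A must equal 6 ⇒ A=6.

Answer: A=6, C=5, M=8, N=4, Q=7, S=3, U=0, V=1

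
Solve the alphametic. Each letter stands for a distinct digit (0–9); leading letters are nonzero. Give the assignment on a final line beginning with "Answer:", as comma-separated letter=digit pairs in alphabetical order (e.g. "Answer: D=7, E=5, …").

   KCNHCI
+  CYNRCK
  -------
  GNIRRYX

Step 1. [col 1: I + K ≡ X (mod 10)] no forcing yet in column 1 (carry-in 0); X=7 is free and consistent — try it, so X=7.
Step 2. [col 1: I + K ≡ X (mod 10)] column 1 (I + K ≡ X (mod 10), carry-in 0) doesn't pin K yet; pick K=3 and continue. So K=3.
Step 3. [G] adding two 6-digit numbers gives at most 6+1 digits, and here it does — G is that final carry and must be 1, so G=1.
Step 4. [col 1: I + K ≡ X (mod 10)] column 1 reads I+K+carry(0)=X with K=3, X=7; with digits 1,3,7 already taken and all letters distinct, the only value for I is 4. So I=4.
Step 5. [col 2: C + C ≡ Y (mod 10)] no forcing yet in column 2 (carry-in 0); C=8 is free and consistent — try it. So C=8.
Step 6. [col 2: C + C ≡ Y (mod 10)] column 2 reads C+C+carry(0)=Y with C=8; with digits 1,3,4,7,8 already taken and all letters distinct, the only value for Y is 6. So Y=6.
Step 7. [col 3: H + R ≡ R (mod 10)] column 3 reads H+R+carry(1)=R with nothing yet; with digits 1,3,4,6,7,8 already taken and all letters distinct, the only value for H is 9, so H=9.
Step 8. [col 3: H + R ≡ R (mod 10)] several values work for R in column 3 (H + R ≡ R (mod 10), carry-in 1); try R=5. So R=5.
Step 9. [col 4: N + N ≡ R (mod 10)] column 4: given R=5, carry-in 1, and digits 1,3,4,5,6,7,8,9 already taken and all letters distinct, N+N≡R (mod 10) forces N=2, so N=2.

Answer: C=8, G=1, H=9, I=4, K=3, N=2, R=5, X=7, Y=6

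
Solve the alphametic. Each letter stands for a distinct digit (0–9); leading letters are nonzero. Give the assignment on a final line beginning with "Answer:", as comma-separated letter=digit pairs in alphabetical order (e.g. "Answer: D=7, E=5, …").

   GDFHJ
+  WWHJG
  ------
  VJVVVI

Step 1. [col 1: J + G ≡ I (mod 10)] column 1 (J + G ≡ I (mod 10), carry-in 0) doesn't pin G yet; pick G=5 and continue. So G=5.
Step 2. [col 1: J + G ≡ I (mod 10)] several values work for I in column 1 (J + G ≡ I (mod 10), carry-in 0); try I=9. So I=9.
Step 3. [col 1: J + G ≡ I (mod 10)] from column 1 (G=5, I=9, carry-in 0, digits 5,9 already taken and all letters distinct): J must equal 4. So J=4.
Step 4. [col 2: H + J ≡ V (mod 10)] column 2 (H + J ≡ V (mod 10), carry-in 0) doesn't pin H yet; pick H=7 and continue ⇒ H=7.
Step 5. [col 2: H + J ≡ V (mod 10)] column 2: given H=7, J=4, carry-in 0, and digits 4,5,7,9 already taken and all letters distinct, H+J≡V (mod 10) forces V=1. So V=1.
Step 6. [col 3: F + H ≡ V (mod 10)] column 3 reads F+H+carry(1)=V with H=7, V=1; with digits 1,4,5,7,9 already taken and all letters distinct, the only value for F is 3 ⇒ F=3.
Step 7. [col 4: D + W ≡ V (mod 10)] column 4 (D + W ≡ V (mod 10), carry-in 1) doesn't pin D yet; pick D=2 and continue, so D=2.
Step 8. [col 4: D + W ≡ V (mod 10)] in column 4 we have D+W≡V with carry-in 1; given D=2, V=1 and digits 1,2,3,4,5,7,9 already taken and all letters distinct, that pins W to 8 ⇒ W=8.

Answer: D=2, F=3, G=5, H=7, I=9, J=4, V=1, W=8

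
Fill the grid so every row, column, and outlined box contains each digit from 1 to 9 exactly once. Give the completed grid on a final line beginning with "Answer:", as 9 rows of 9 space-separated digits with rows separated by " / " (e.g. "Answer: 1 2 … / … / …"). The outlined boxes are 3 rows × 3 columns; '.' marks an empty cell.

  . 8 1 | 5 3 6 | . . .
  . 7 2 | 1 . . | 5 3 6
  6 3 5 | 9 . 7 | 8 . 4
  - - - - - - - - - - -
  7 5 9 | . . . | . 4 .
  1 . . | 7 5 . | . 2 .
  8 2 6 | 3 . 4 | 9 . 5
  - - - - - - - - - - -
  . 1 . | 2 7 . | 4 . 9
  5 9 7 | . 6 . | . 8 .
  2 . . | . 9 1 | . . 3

Step 1. [r2c6∈{8}] only 8 remains possible at r2c6. So r2c6=8.
Step 2. [r4c5∈{1,2,8}] col 5 places 8 nowhere but r4c5, so r4c5=8.
Step 3. [r9c2∈{4,6}] r9c2 is the only open cell in col 2 admitting 6. So r9c2=6.
Step 4. [r1c9∈{2,7}] col 9 places 7 nowhere but r1c9. So r1c9=7.
Step 5. [r9c3∈{4,8}] 4 has one home in box 7: r9c3. So r9c3=4.
Step 6. [r4c9∈{1}] only 1 remains possible at r4c9. So r4c9=1.
Step 7. [r4c7∈{3,6}] in row 4, 3 fits only at r4c7, so r4c7=3.
Step 8. [r9c8∈{5,7}] 5 has one home in row 9: r9c8, so r9c8=5.
Step 9. [r2c1∈{4,9}] 9 has one home in row 2: r2c1, so r2c1=9.
Step 10. [r7c1∈{3}] r7c1 has the single candidate 3 ⇒ r7c1=3.
Step 11. [r8c9∈{2}] only 2 remains possible at r8c9, so r8c9=2.
Step 12. [r8c6∈{3}] r8c6's peers cover all but 3, so r8c6=3.
Step 13. [r1c7∈{2}] nothing but 2 survives at r1c7 ⇒ r1c7=2.
Step 14. [r8c7∈{1}] nothing but 1 survives at r8c7, so r8c7=1.
Step 15. [r2c5∈{4}] r2c5 has the single candidate 4. So r2c5=4.
Step 16. [r7c8∈{6}] r7c8 is down to just 6 ⇒ r7c8=6.
Step 17. [r5c7∈{6}] only 6 remains possible at r5c7, so r5c7=6.
Step 18. [r5c6∈{9}] nothing but 9 survives at r5c6 ⇒ r5c6=9.
Step 19. [r5c9∈{8}] nothing but 8 survives at r5c9 ⇒ r5c9=8.
Step 20. [r4c4∈{6}] r4c4 is down to just 6. So r4c4=6.
Step 21. [r7c6∈{5}] only 5 remains possible at r7c6 ⇒ r7c6=5.
Step 22. [r1c8∈{9}] r1c8 has the single candidate 9, so r1c8=9.
Step 23. [r9c4∈{8}] r9c4 has the single candidate 8, so r9c4=8.
Step 24. [r3c5∈{2}] only 2 remains possible at r3c5, so r3c5=2.
Step 25. [r4c6∈{2}] r4c6 has the single candidate 2 ⇒ r4c6=2.
Step 26. [r5c3∈{3}] r5c3's peers cover all but 3. So r5c3=3.
Step 27. [r8c4∈{4}] only 4 remains possible at r8c4. So r8c4=4.
Step 28. [r1c1∈{4}] r1c1 has the single candidate 4. So r1c1=4.
Step 29. [r9c7∈{7}] nothing but 7 survives at r9c7, so r9c7=7.
Step 30. [r6c5∈{1}] r6c5 is down to just 1. So r6c5=1.
Step 31. [r6c8∈{7}] nothing but 7 survives at r6c8, so r6c8=7.
Step 32. [r3c8∈{1}] r3c8 is down to just 1. So r3c8=1.
Step 33. [r5c2∈{4}] only 4 remains possible at r5c2, so r5c2=4.
Step 34. [r7c3∈{8}] r7c3's peers cover all but 8. So r7c3=8.

Answer: 4 8 1 5 3 6 2 9 7 / 9 7 2 1 4 8 5 3 6 / 6 3 5 9 2 7 8 1 4 / 7 5 9 6 8 2 3 4 1 / 1 4 3 7 5 9 6 2 8 / 8 2 6 3 1 4 9 7 5 / 3 1 8 2 7 5 4 6 9 / 5 9 7 4 6 3 1 8 2 / 2 6 4 8 9 1 7 5 3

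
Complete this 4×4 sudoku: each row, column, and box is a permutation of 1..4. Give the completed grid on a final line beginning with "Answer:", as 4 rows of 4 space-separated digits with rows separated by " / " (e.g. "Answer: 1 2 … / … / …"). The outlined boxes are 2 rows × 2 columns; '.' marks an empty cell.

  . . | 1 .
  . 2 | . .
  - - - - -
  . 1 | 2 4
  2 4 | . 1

Step 1. [r2c4∈{3}] r2c4's peers cover all but 3. So r2c4=3.
Step 2. [r1c1∈{3,4}] r1c1 is the only open cell in row 1 admitting 4. So r1c1=4.
Step 3. [r2c1∈{1}] r2c1 has the single candidate 1. So r2c1=1.
Step 4. [r4c3∈{3}] only 3 remains possible at r4c3 ⇒ r4c3=3.
Step 5. [r1c4∈{2}] r1c4's peers cover all but 2 ⇒ r1c4=2.
Step 6. [r1c2∈{3}] only 3 remains possible at r1c2. So r1c2=3.
Step 7. [r2c3∈{4}] r2c3 is down to just 4, so r2c3=4.
Step 8. [r3c1∈{3}] only 3 remains possible at r3c1 ⇒ r3c1=3.

Answer: 4 3 1 2 / 1 2 4 3 / 3 1 2 4 / 2 4 3 1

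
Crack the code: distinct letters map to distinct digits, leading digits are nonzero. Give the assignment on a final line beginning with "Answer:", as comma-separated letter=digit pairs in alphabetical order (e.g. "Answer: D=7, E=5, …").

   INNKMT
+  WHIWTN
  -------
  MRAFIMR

Step 1. [M] M is the leading digit of a 7-digit sum of two 6-digit numbers; the final carry is exactly 1, so M=1.
Step 2. [col 1: T + N ≡ R (mod 10)] column 1 (T + N ≡ R (mod 10), carry-in 0) doesn't pin N yet; pick N=4 and continue. So N=4.
Step 3. [col 1: T + N ≡ R (mod 10)] R=3 is one option consistent with column 1 (T + N ≡ R (mod 10), carry-in 0) — take it, so R=3.
Step 4. [col 1: T + N ≡ R (mod 10)] column 1 reads T+N+carry(0)=R with N=4, R=3; with digits 1,3,4 already taken and all letters distinct, the only value for T is 9, so T=9.
Step 5. [col 3: K + W ≡ I (mod 10)] several values work for K in column 3 (K + W ≡ I (mod 10), carry-in 1); try K=6, so K=6.
Step 6. [col 3: K + W ≡ I (mod 10)] column 3 (K + W ≡ I (mod 10), carry-in 1) doesn't pin I yet; pick I=5 and continue ⇒ I=5.
Step 7. [col 3: K + W ≡ I (mod 10)] from column 3 (K=6, I=5, carry-in 1, digits 1,3,4,5,6,9 already taken and all letters distinct): W must equal 8 ⇒ W=8.
Step 8. [col 4: N + I ≡ F (mod 10)] column 4: given N=4, I=5, carry-in 1, and digits 1,3,4,5,6,8,9 already taken and all letters distinct, N+I≡F (mod 10) forces F=0, so F=0.
Step 9. [col 5: N + H ≡ A (mod 10)] no forcing yet in column 5 (carry-in 1); H=2 is free and consistent — try it. So H=2.
Step 10. [col 5: N + H ≡ A (mod 10)] from column 5 (N=4, H=2, carry-in 1, digits 0,1,2,3,4,5,6,8,9 already taken and all letters distinct): A must equal 7, so A=7.

Answer: A=7, F=0, H=2, I=5, K=6, M=1, N=4, R=3, T=9, W=8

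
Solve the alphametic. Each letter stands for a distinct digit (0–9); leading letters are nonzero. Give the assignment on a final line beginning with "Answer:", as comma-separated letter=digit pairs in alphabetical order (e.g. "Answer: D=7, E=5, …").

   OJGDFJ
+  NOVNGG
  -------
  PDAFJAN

Step 1. [col 1: J + G ≡ N (mod 10)] J=4 is one option consistent with column 1 (J + G ≡ N (mod 10), carry-in 0) — take it. So J=4.
Step 2. [col 1: J + G ≡ N (mod 10)] several values work for G in column 1 (J + G ≡ N (mod 10), carry-in 0); try G=3, so G=3.
Step 3. [col 1: J + G ≡ N (mod 10)] column 1 reads J+G+carry(0)=N with J=4, G=3; with digits 3,4 already taken and all letters distinct, the only value for N is 7, so N=7.
Step 4. [col 2: F + G ≡ A (mod 10)] column 2 (F + G ≡ A (mod 10), carry-in 0) doesn't pin A yet; pick A=2 and continue. So A=2.
Step 5. [col 2: F + G ≡ A (mod 10)] column 2 reads F+G+carry(0)=A with G=3, A=2; with digits 2,3,4,7 already taken and all letters distinct, the only value for F is 9, so F=9.
Step 6. [P] adding two 6-digit numbers gives at most 6+1 digits, and here it does — P is that final carry and must be 1, so P=1.
Step 7. [col 3: D + N ≡ J (mod 10)] from column 3 (N=7, J=4, carry-in 1, digits 1,2,3,4,7,9 already taken and all letters distinct): D must equal 6, so D=6.
Step 8. [col 4: G + V ≡ F (mod 10)] column 4 reads G+V+carry(1)=F with G=3, F=9; with digits 1,2,3,4,6,7,9 already taken and all letters distinct, the only value for V is 5 ⇒ V=5.
Step 9. [col 5: J + O ≡ A (mod 10)] from column 5 (J=4, A=2, carry-in 0, digits 1,2,3,4,5,6,7,9 already taken and all letters distinct): O must equal 8 ⇒ O=8.

Answer: A=2, D=6, F=9, G=3, J=4, N=7, O=8, P=1, V=5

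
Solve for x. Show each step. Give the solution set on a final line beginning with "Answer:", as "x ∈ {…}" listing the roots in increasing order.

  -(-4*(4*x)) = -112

Step 1. [-(-4*(4*x)) = -112] LHS negated; negate both sides ⇒ neg: -4*(4*x) = 112.
Step 2. [-4*(4*x) = 112] divide by the outer -4, so div: 4*x = -28.
Step 3. [4*x = -28] LHS = 4·(…); ÷4 both sides ⇒ div: x = -7.

Answer: x ∈ {-7}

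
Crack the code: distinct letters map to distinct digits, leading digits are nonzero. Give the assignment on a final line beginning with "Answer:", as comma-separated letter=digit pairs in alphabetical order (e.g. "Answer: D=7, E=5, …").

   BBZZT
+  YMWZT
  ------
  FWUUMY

Step 1. [F] the sum has 6 digits but both addends have 5; that extra leading digit F is the final carry, namely 1, so F=1.
Step 2. [col 1: T + T ≡ Y (mod 10)] several values work for Y in column 1 (T + T ≡ Y (mod 10), carry-in 0); try Y=6. So Y=6.
Step 3. [col 1: T + T ≡ Y (mod 10)] T=3 is one option consistent with column 1 (T + T ≡ Y (mod 10), carry-in 0) — take it, so T=3.
Step 4. [col 2: Z + Z ≡ M (mod 10)] M=4 is one option consistent with column 2 (Z + Z ≡ M (mod 10), carry-in 0) — take it, so M=4.
Step 5. [col 2: Z + Z ≡ M (mod 10)] several values work for Z in column 2 (Z + Z ≡ M (mod 10), carry-in 0); try Z=7. So Z=7.
Step 6. [col 3: Z + W ≡ U (mod 10)] several values work for U in column 3 (Z + W ≡ U (mod 10), carry-in 1); try U=0. So U=0.
Step 7. [col 3: Z + W ≡ U (mod 10)] in column 3 we have Z+W≡U with carry-in 1; given Z=7, U=0 and digits 0,1,3,4,6,7 already taken and all letters distinct, that pins W to 2, so W=2.
Step 8. [col 4: B + M ≡ U (mod 10)] in column 4 we have B+M≡U with carry-in 1; given M=4, U=0 and digits 0,1,2,3,4,6,7 already taken and all letters distinct, that pins B to 5. So B=5.

Answer: B=5, F=1, M=4, T=3, U=0, W=2, Y=6, Z=7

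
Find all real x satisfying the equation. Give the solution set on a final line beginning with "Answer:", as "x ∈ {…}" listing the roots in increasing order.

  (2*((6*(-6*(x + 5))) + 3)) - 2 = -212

Step 1. [(2*((6*(-6*(x + 5))) + 3)) - 2 = -212] peel the -2: add 2 from each side ⇒ sub: 2*((6*(-6*(x + 5))) + 3) = -210.
Step 2. [2*((6*(-6*(x + 5))) + 3) = -210] leading coefficient 2: divide by 2. So div: (6*(-6*(x + 5))) + 3 = -105.
Step 3. [(6*(-6*(x + 5))) + 3 = -105] subtract 3: x sits inside (… + 3), so sub: 6*(-6*(x + 5)) = -108.
Step 4. [6*(-6*(x + 5)) = -108] LHS = 6·(…); ÷6 both sides ⇒ div: -6*(x + 5) = -18.
Step 5. [-6*(x + 5) = -18] LHS = -6·(…); ÷-6 both sides. So div: x + 5 = 3.
Step 6. [x + 5 = 3] subtract 5: x sits inside (… + 5). So sub: x = -2.

Answer: x ∈ {-2}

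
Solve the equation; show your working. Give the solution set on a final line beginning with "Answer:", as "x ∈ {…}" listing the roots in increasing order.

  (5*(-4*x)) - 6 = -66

Step 1. [(5*(-4*x)) - 6 = -66] 6 comes off first (add 6), so sub: 5*(-4*x) = -60.
Step 2. [5*(-4*x) = -60] 5 out front; divide by 5. So div: -4*x = -12.
Step 3. [-4*x = -12] leading coefficient -4: divide by -4 ⇒ div: x = 3.

Answer: x ∈ {3}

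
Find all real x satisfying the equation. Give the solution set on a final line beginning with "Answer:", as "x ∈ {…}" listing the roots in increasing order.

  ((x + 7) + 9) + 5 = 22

Step 1. [((x + 7) + 9) + 5 = 22] +5 is outermost — subtract 5 both sides ⇒ sub: (x + 7) + 9 = 17.
Step 2. [(x + 7) + 9 = 17] +9 is outermost — subtract 9 both sides, so sub: x + 7 = 8.
Step 3. [x + 7 = 8] +7 is outermost — subtract 7 both sides. So sub: x = 1.

Answer: x ∈ {1}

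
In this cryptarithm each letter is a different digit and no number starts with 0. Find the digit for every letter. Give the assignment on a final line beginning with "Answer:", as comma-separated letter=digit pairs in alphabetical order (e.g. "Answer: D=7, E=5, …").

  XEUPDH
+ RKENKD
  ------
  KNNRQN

Step 1. [col 1: H + D ≡ N (mod 10)] column 1 (H + D ≡ N (mod 10), carry-in 0) doesn't pin N yet; pick N=0 and continue ⇒ N=0.
Step 2. [col 1: H + D ≡ N (mod 10)] several values work for D in column 1 (H + D ≡ N (mod 10), carry-in 0); try D=7. So D=7.
Step 3. [col 1: H + D ≡ N (mod 10)] from column 1 (D=7, N=0, carry-in 0, digits 0,7 already taken and all letters distinct): H must equal 3. So H=3.
Step 4. [col 2: D + K ≡ Q (mod 10)] column 2 (D + K ≡ Q (mod 10), carry-in 1) doesn't pin Q yet; pick Q=6 and continue, so Q=6.
Step 5. [col 2: D + K ≡ Q (mod 10)] column 2: given D=7, Q=6, carry-in 1, and digits 0,3,6,7 already taken and all letters distinct, D+K≡Q (mod 10) forces K=8 ⇒ K=8.
Step 6. [col 3: P + N ≡ R (mod 10)] several values work for P in column 3 (P + N ≡ R (mod 10), carry-in 1); try P=4. So P=4.
Step 7. [col 3: P + N ≡ R (mod 10)] in column 3 we have P+N≡R with carry-in 1; given P=4, N=0 and digits 0,3,4,6,7,8 already taken and all letters distinct, that pins R to 5, so R=5.
Step 8. [col 4: U + E ≡ N (mod 10)] column 4 (U + E ≡ N (mod 10), carry-in 0) doesn't pin E yet; pick E=1 and continue ⇒ E=1.
Step 9. [col 4: U + E ≡ N (mod 10)] column 4 reads U+E+carry(0)=N with E=1, N=0; with digits 0,1,3,4,5,6,7,8 already taken and all letters distinct, the only value for U is 9 ⇒ U=9.
Step 10. [col 6: X + R ≡ K (mod 10)] from column 6 (R=5, K=8, carry-in 1, digits 0,1,3,4,5,6,7,8,9 already taken and all letters distinct): X must equal 2, so X=2.

Answer: D=7, E=1, H=3, K=8, N=0, P=4, Q=6, R=5, U=9, X=2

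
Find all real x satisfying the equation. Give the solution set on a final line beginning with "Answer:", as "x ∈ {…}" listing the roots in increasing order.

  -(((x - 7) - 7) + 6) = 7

Step 1. [-(((x - 7) - 7) + 6) = 7] leading − — multiply by −1, so neg: ((x - 7) - 7) + 6 = -7.
Step 2. [((x - 7) - 7) + 6 = -7] +6 is outermost — subtract 6 both sides, so sub: (x - 7) - 7 = -13.
Step 3. [(x - 7) - 7 = -13] -7 is outermost — add 7 both sides. So sub: x - 7 = -6.
Step 4. [x - 7 = -6] add 7: x sits inside (… - 7) ⇒ sub: x = 1.

Answer: x ∈ {1}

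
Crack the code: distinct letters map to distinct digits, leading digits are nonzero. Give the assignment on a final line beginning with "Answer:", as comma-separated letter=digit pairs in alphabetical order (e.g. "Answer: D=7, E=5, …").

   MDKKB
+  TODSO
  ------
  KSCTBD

Step 1. [col 1: B + O ≡ D (mod 10)] several values work for O in column 1 (B + O ≡ D (mod 10), carry-in 0); try O=2 ⇒ O=2.
Step 2. [K] adding two 5-digit numbers gives at most 5+1 digits, and here it does — K is that final carry and must be 1, so K=1.
Step 3. [col 1: B + O ≡ D (mod 10)] several values work for B in column 1 (B + O ≡ D (mod 10), carry-in 0); try B=5 ⇒ B=5.
Step 4. [col 1: B + O ≡ D (mod 10)] column 1: given B=5, O=2, carry-in 0, and digits 1,2,5 already taken and all letters distinct, B+O≡D (mod 10) forces D=7. So D=7.
Step 5. [col 2: K + S ≡ B (mod 10)] column 2: given K=1, B=5, carry-in 0, and digits 1,2,5,7 already taken and all letters distinct, K+S≡B (mod 10) forces S=4, so S=4.
Step 6. [col 3: K + D ≡ T (mod 10)] column 3: given K=1, D=7, carry-in 0, and digits 1,2,4,5,7 already taken and all letters distinct, K+D≡T (mod 10) forces T=8, so T=8.
Step 7. [col 4: D + O ≡ C (mod 10)] column 4: given D=7, O=2, carry-in 0, and digits 1,2,4,5,7,8 already taken and all letters distinct, D+O≡C (mod 10) forces C=9. So C=9.
Step 8. [col 5: M + T ≡ S (mod 10)] column 5 reads M+T+carry(0)=S with T=8, S=4; with digits 1,2,4,5,7,8,9 already taken and all letters distinct, the only value for M is 6. So M=6.

Answer: B=5, C=9, D=7, K=1, M=6, O=2, S=4, T=8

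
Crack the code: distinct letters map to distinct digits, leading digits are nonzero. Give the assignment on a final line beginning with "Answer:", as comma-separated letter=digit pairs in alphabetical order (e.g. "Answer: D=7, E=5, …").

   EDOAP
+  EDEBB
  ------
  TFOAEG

Step 1. [col 1: P + B ≡ G (mod 10)] P=4 is one option consistent with column 1 (P + B ≡ G (mod 10), carry-in 0) — take it. So P=4.
Step 2. [col 1: P + B ≡ G (mod 10)] G=2 is one option consistent with column 1 (P + B ≡ G (mod 10), carry-in 0) — take it, so G=2.
Step 3. [T] T is the leading digit of a 6-digit sum of two 5-digit numbers; the final carry is exactly 1. So T=1.
Step 4. [col 1: P + B ≡ G (mod 10)] column 1 reads P+B+carry(0)=G with P=4, G=2; with digits 1,2,4 already taken and all letters distinct, the only value for B is 8 ⇒ B=8.
Step 5. [col 2: A + B ≡ E (mod 10)] several values work for A in column 2 (A + B ≡ E (mod 10), carry-in 1); try A=7 ⇒ A=7.
Step 6. [col 2: A + B ≡ E (mod 10)] in column 2 we have A+B≡E with carry-in 1; given A=7, B=8 and digits 1,2,4,7,8 already taken and all letters distinct, that pins E to 6 ⇒ E=6.
Step 7. [col 3: O + E ≡ A (mod 10)] from column 3 (E=6, A=7, carry-in 1, digits 1,2,4,6,7,8 already taken and all letters distinct): O must equal 0, so O=0.
Step 8. [col 4: D + D ≡ O (mod 10)] in column 4 we have D+D≡O with carry-in 0; given O=0 and digits 0,1,2,4,6,7,8 already taken and all letters distinct, that pins D to 5, so D=5.
Step 9. [col 5: E + E ≡ F (mod 10)] from column 5 (E=6, carry-in 1, digits 0,1,2,4,5,6,7,8 already taken and all letters distinct): F must equal 3. So F=3.

Answer: A=7, B=8, D=5, E=6, F=3, G=2, O=0, P=4, T=1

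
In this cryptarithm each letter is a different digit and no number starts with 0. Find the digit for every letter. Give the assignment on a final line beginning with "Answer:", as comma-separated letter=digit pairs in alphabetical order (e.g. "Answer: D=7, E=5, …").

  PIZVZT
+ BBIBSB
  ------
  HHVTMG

Step 1. [col 1: T + B ≡ G (mod 10)] several values work for T in column 1 (T + B ≡ G (mod 10), carry-in 0); try T=6. So T=6.
Step 2. [col 1: T + B ≡ G (mod 10)] B=2 is one option consistent with column 1 (T + B ≡ G (mod 10), carry-in 0) — take it ⇒ B=2.
Step 3. [col 1: T + B ≡ G (mod 10)] column 1 reads T+B+carry(0)=G with T=6, B=2; with digits 2,6 already taken and all letters distinct, the only value for G is 8. So G=8.
Step 4. [col 2: Z + S ≡ M (mod 10)] column 2 (Z + S ≡ M (mod 10), carry-in 0) doesn't pin M yet; pick M=0 and continue, so M=0.
Step 5. [col 2: Z + S ≡ M (mod 10)] no forcing yet in column 2 (carry-in 0); S=1 is free and consistent — try it. So S=1.
Step 6. [col 2: Z + S ≡ M (mod 10)] column 2 reads Z+S+carry(0)=M with S=1, M=0; with digits 0,1,2,6,8 already taken and all letters distinct, the only value for Z is 9, so Z=9.
Step 7. [col 3: V + B ≡ T (mod 10)] column 3 reads V+B+carry(1)=T with B=2, T=6; with digits 0,1,2,6,8,9 already taken and all letters distinct, the only value for V is 3, so V=3.
Step 8. [col 4: Z + I ≡ V (mod 10)] from column 4 (Z=9, V=3, carry-in 0, digits 0,1,2,3,6,8,9 already taken and all letters distinct): I must equal 4 ⇒ I=4.
Step 9. [col 5: I + B ≡ H (mod 10)] in column 5 we have I+B≡H with carry-in 1; given I=4, B=2 and digits 0,1,2,3,4,6,8,9 already taken and all letters distinct, that pins H to 7. So H=7.
Step 10. [col 6: P + B ≡ H (mod 10)] column 6: given B=2, H=7, carry-in 0, and digits 0,1,2,3,4,6,7,8,9 already taken and all letters distinct, P+B≡H (mod 10) forces P=5 ⇒ P=5.

Answer: B=2, G=8, H=7, I=4, M=0, P=5, S=1, T=6, V=3, Z=9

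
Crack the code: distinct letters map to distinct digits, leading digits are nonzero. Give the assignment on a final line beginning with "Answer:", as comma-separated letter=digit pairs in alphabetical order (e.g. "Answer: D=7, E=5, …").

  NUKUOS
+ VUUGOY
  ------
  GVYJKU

Step 1. [col 1: S + Y ≡ U (mod 10)] no forcing yet in column 1 (carry-in 0); U=3 is free and consistent — try it ⇒ U=3.
Step 2. [col 1: S + Y ≡ U (mod 10)] column 1 (S + Y ≡ U (mod 10), carry-in 0) doesn't pin S yet; pick S=4 and continue ⇒ S=4.
Step 3. [col 1: S + Y ≡ U (mod 10)] in column 1 we have S+Y≡U with carry-in 0; given S=4, U=3 and digits 3,4 already taken and all letters distinct, that pins Y to 9 ⇒ Y=9.
Step 4. [col 2: O + O ≡ K (mod 10)] K=5 is one option consistent with column 2 (O + O ≡ K (mod 10), carry-in 1) — take it. So K=5.
Step 5. [col 2: O + O ≡ K (mod 10)] O=2 is one option consistent with column 2 (O + O ≡ K (mod 10), carry-in 1) — take it ⇒ O=2.
Step 6. [col 3: U + G ≡ J (mod 10)] no forcing yet in column 3 (carry-in 0); G=7 is free and consistent — try it ⇒ G=7.
Step 7. [col 3: U + G ≡ J (mod 10)] from column 3 (U=3, G=7, carry-in 0, digits 2,3,4,5,7,9 already taken and all letters distinct): J must equal 0, so J=0.
Step 8. [col 5: U + U ≡ V (mod 10)] column 5: given U=3, carry-in 0, and digits 0,2,3,4,5,7,9 already taken and all letters distinct, U+U≡V (mod 10) forces V=6, so V=6.
Step 9. [col 6: N + V ≡ G (mod 10)] from column 6 (V=6, G=7, carry-in 0, digits 0,2,3,4,5,6,7,9 already taken and all letters distinct): N must equal 1. So N=1.

Answer: G=7, J=0, K=5, N=1, O=2, S=4, U=3, V=6, Y=9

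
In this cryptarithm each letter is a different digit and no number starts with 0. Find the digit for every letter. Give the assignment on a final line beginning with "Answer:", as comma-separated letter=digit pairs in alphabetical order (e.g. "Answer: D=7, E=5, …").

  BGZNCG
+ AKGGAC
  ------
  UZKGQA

Step 1. [col 1: G + C ≡ A (mod 10)] C=1 is one option consistent with column 1 (G + C ≡ A (mod 10), carry-in 0) — take it ⇒ C=1.
Step 2. [col 1: G + C ≡ A (mod 10)] several values work for G in column 1 (G + C ≡ A (mod 10), carry-in 0); try G=5. So G=5.
Step 3. [col 1: G + C ≡ A (mod 10)] column 1 reads G+C+carry(0)=A with G=5, C=1; with digits 1,5 already taken and all letters distinct, the only value for A is 6. So A=6.
Step 4. [col 2: C + A ≡ Q (mod 10)] column 2: given C=1, A=6, carry-in 0, and digits 1,5,6 already taken and all letters distinct, C+A≡Q (mod 10) forces Q=7, so Q=7.
Step 5. [col 3: N + G ≡ G (mod 10)] in column 3 we have N+G≡G with carry-in 0; given G=5 and digits 1,5,6,7 already taken and all letters distinct, that pins N to 0. So N=0.
Step 6. [col 4: Z + G ≡ K (mod 10)] K=8 is one option consistent with column 4 (Z + G ≡ K (mod 10), carry-in 0) — take it ⇒ K=8.
Step 7. [col 4: Z + G ≡ K (mod 10)] in column 4 we have Z+G≡K with carry-in 0; given G=5, K=8 and digits 0,1,5,6,7,8 already taken and all letters distinct, that pins Z to 3, so Z=3.
Step 8. [col 6: B + A ≡ U (mod 10)] from column 6 (A=6, carry-in 1, digits 0,1,3,5,6,7,8 already taken and all letters distinct): B must equal 2 ⇒ B=2.
Step 9. [col 6: B + A ≡ U (mod 10)] in column 6 we have B+A≡U with carry-in 1; given B=2, A=6 and digits 0,1,2,3,5,6,7,8 already taken and all letters distinct, that pins U to 9 ⇒ U=9.

Answer: A=6, B=2, C=1, G=5, K=8, N=0, Q=7, U=9, Z=3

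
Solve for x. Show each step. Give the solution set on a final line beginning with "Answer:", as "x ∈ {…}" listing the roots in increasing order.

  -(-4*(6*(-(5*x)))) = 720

Step 1. [-(-4*(6*(-(5*x)))) = 720] leading − — multiply by −1. So neg: -4*(6*(-(5*x))) = -720.
Step 2. [-4*(6*(-(5*x))) = -720] leading coefficient -4: divide by -4. So div: 6*(-(5*x)) = 180.
Step 3. [6*(-(5*x)) = 180] divide by the outer 6 ⇒ div: -(5*x) = 30.
Step 4. [-(5*x) = 30] LHS negated; negate both sides, so neg: 5*x = -30.
Step 5. [5*x = -30] 5 out front; divide by 5, so div: x = -6.

Answer: x ∈ {-6}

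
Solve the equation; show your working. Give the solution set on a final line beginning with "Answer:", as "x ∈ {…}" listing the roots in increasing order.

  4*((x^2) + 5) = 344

Step 1. [4*((x^2) + 5) = 344] leading coefficient 4: divide by 4. So div: (x^2) + 5 = 86.
Step 2. [(x^2) + 5 = 86] the outer +5 inverts by subtracting 5. So sub: x^2 = 81.
Step 3. [x^2 = 81] LHS squared, RHS 81 ≥ 0: apply √ (±) ⇒ sqrt: x = 9 or -9.

Answer: x ∈ {-9, 9}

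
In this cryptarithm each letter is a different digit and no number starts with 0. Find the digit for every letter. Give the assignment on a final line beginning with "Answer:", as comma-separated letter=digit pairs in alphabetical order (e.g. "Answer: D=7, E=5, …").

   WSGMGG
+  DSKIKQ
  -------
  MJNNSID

Step 1. [col 1: G + Q ≡ D (mod 10)] column 1 (G + Q ≡ D (mod 10), carry-in 0) doesn't pin Q yet; pick Q=9 and continue ⇒ Q=9.
Step 2. [M] adding two 6-digit numbers gives at most 6+1 digits, and here it does — M is that final carry and must be 1 ⇒ M=1.
Step 3. [col 1: G + Q ≡ D (mod 10)] column 1 (G + Q ≡ D (mod 10), carry-in 0) doesn't pin D yet; pick D=7 and continue. So D=7.
Step 4. [col 1: G + Q ≡ D (mod 10)] column 1: given Q=9, D=7, carry-in 0, and digits 1,7,9 already taken and all letters distinct, G+Q≡D (mod 10) forces G=8, so G=8.
Step 5. [col 2: G + K ≡ I (mod 10)] several values work for I in column 2 (G + K ≡ I (mod 10), carry-in 1); try I=4. So I=4.
Step 6. [col 2: G + K ≡ I (mod 10)] from column 2 (G=8, I=4, carry-in 1, digits 1,4,7,8,9 already taken and all letters distinct): K must equal 5 ⇒ K=5.
Step 7. [col 3: M + I ≡ S (mod 10)] column 3 reads M+I+carry(1)=S with M=1, I=4; with digits 1,4,5,7,8,9 already taken and all letters distinct, the only value for S is 6, so S=6.
Step 8. [col 4: G + K ≡ N (mod 10)] column 4 reads G+K+carry(0)=N with G=8, K=5; with digits 1,4,5,6,7,8,9 already taken and all letters distinct, the only value for N is 3 ⇒ N=3.
Step 9. [col 6: W + D ≡ J (mod 10)] from column 6 (D=7, carry-in 1, digits 1,3,4,5,6,7,8,9 already taken and all letters distinct): J must equal 0 ⇒ J=0.
Step 10. [col 6: W + D ≡ J (mod 10)] column 6: given D=7, J=0, carry-in 1, and digits 0,1,3,4,5,6,7,8,9 already taken and all letters distinct, W+D≡J (mod 10) forces W=2. So W=2.

Answer: D=7, G=8, I=4, J=0, K=5, M=1, N=3, Q=9, S=6, W=2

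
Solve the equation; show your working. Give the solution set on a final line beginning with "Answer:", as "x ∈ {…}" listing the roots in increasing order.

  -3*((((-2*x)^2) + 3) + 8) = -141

Step 1. [-3*((((-2*x)^2) + 3) + 8) = -141] leading coefficient -3: divide by -3, so div: (((-2*x)^2) + 3) + 8 = 47.
Step 2. [(((-2*x)^2) + 3) + 8 = 47] subtract 8: x sits inside (… + 8) ⇒ sub: ((-2*x)^2) + 3 = 39.
Step 3. [((-2*x)^2) + 3 = 39] subtract 3: x sits inside (… + 3). So sub: (-2*x)^2 = 36.
Step 4. [(-2*x)^2 = 36] √ both sides: 36 ≥ 0 gives two branches, so sqrt: -2*x = 6 or -6.
Step 5. [-2*x = 6 or -6] leading coefficient -2: divide by -2. So div: x = -3 or 3.

Answer: x ∈ {-3, 3}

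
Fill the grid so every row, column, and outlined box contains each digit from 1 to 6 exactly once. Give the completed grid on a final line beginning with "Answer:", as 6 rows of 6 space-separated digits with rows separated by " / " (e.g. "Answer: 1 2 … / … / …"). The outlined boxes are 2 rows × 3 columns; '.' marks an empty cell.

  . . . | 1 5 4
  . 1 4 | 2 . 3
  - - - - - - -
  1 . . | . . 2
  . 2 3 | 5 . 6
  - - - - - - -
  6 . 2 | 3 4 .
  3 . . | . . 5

Step 1. [r3c3∈{5,6}] col 3 places 5 nowhere but r3c3 ⇒ r3c3=5.
Step 2. [r3c2∈{4,6}] 6 has one home in row 3: r3c2 ⇒ r3c2=6.
Step 3. [r6c5∈{1,2,6}] across row 6, 2 lands solely at r6c5. So r6c5=2.
Step 4. [r1c1∈{2}] r1c1 is down to just 2. So r1c1=2.
Step 5. [r2c1∈{5}] only 5 remains possible at r2c1. So r2c1=5.
Step 6. [r4c1∈{4}] r4c1 is down to just 4, so r4c1=4.
Step 7. [r1c2∈{3}] r1c2 has the single candidate 3, so r1c2=3.
Step 8. [r5c2∈{5}] nothing but 5 survives at r5c2. So r5c2=5.
Step 9. [r5c6∈{1}] r5c6 has the single candidate 1. So r5c6=1.
Step 10. [r2c5∈{6}] r2c5's peers cover all but 6 ⇒ r2c5=6.
Step 11. [r3c5∈{3}] r3c5 has the single candidate 3 ⇒ r3c5=3.
Step 12. [r6c3∈{1}] r6c3's peers cover all but 1. So r6c3=1.
Step 13. [r6c2∈{4}] nothing but 4 survives at r6c2 ⇒ r6c2=4.
Step 14. [r4c5∈{1}] r4c5's peers cover all but 1 ⇒ r4c5=1.
Step 15. [r1c3∈{6}] nothing but 6 survives at r1c3, so r1c3=6.
Step 16. [r6c4∈{6}] nothing but 6 survives at r6c4. So r6c4=6.
Step 17. [r3c4∈{4}] r3c4 has the single candidate 4, so r3c4=4.

Answer: 2 3 6 1 5 4 / 5 1 4 2 6 3 / 1 6 5 4 3 2 / 4 2 3 5 1 6 / 6 5 2 3 4 1 / 3 4 1 6 2 5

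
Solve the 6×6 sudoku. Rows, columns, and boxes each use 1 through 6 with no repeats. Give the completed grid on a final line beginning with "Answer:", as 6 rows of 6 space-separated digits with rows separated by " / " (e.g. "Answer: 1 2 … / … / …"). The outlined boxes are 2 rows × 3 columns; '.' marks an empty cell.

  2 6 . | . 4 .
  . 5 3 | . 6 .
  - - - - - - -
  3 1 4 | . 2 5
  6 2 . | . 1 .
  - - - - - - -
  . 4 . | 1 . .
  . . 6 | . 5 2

Step 1. [r1c3∈{1}] r1c3 has the single candidate 1 ⇒ r1c3=1.
Step 2. [r1c6∈{3}] r1c6 is down to just 3, so r1c6=3.
Step 3. [r6c4∈{3,4}] in row 6, 4 fits only at r6c4. So r6c4=4.
Step 4. [r5c1∈{5}] r5c1's peers cover all but 5, so r5c1=5.
Step 5. [r6c2∈{3}] r6c2 is down to just 3. So r6c2=3.
Step 6. [r2c4∈{2}] r2c4's peers cover all but 2, so r2c4=2.
Step 7. [r6c1∈{1}] r6c1 has the single candidate 1 ⇒ r6c1=1.
Step 8. [r5c3∈{2}] r5c3 is down to just 2. So r5c3=2.
Step 9. [r4c4∈{3}] nothing but 3 survives at r4c4, so r4c4=3.
Step 10. [r4c6∈{4}] r4c6 is down to just 4. So r4c6=4.
Step 11. [r3c4∈{6}] r3c4 is down to just 6, so r3c4=6.
Step 12. [r2c6∈{1}] only 1 remains possible at r2c6. So r2c6=1.
Step 13. [r5c6∈{6}] nothing but 6 survives at r5c6, so r5c6=6.
Step 14. [r4c3∈{5}] r4c3 has the single candidate 5 ⇒ r4c3=5.
Step 15. [r1c4∈{5}] r1c4's peers cover all but 5. So r1c4=5.
Step 16. [r5c5∈{3}] r5c5 has the single candidate 3. So r5c5=3.
Step 17. [r2c1∈{4}] only 4 remains possible at r2c1, so r2c1=4.

Answer: 2 6 1 5 4 3 / 4 5 3 2 6 1 / 3 1 4 6 2 5 / 6 2 5 3 1 4 / 5 4 2 1 3 6 / 1 3 6 4 5 2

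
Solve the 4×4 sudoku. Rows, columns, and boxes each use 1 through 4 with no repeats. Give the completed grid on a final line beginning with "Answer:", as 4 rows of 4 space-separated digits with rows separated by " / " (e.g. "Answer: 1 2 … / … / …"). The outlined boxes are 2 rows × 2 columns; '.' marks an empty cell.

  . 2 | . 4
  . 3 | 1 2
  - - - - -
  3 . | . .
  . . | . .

Step 1. [r4c1∈{1,2,4}] across col 1, 2 lands solely at r4c1 ⇒ r4c1=2.
Step 2. [r3c4∈{1}] nothing but 1 survives at r3c4 ⇒ r3c4=1.
Step 3. [r3c2∈{4}] nothing but 4 survives at r3c2, so r3c2=4.
Step 4. [r4c4∈{3}] only 3 remains possible at r4c4 ⇒ r4c4=3.
Step 5. [r2c1∈{4}] only 4 remains possible at r2c1, so r2c1=4.
Step 6. [r4c2∈{1}] nothing but 1 survives at r4c2, so r4c2=1.
Step 7. [r1c1∈{1}] r1c1's peers cover all but 1 ⇒ r1c1=1.
Step 8. [r4c3∈{4}] r4c3 has the single candidate 4 ⇒ r4c3=4.
Step 9. [r1c3∈{3}] nothing but 3 survives at r1c3 ⇒ r1c3=3.
Step 10. [r3c3∈{2}] only 2 remains possible at r3c3, so r3c3=2.

Answer: 1 2 3 4 / 4 3 1 2 / 3 4 2 1 / 2 1 4 3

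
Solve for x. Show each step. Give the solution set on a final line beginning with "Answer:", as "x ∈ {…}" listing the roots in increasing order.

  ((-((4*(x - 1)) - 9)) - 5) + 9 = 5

Step 1. [((-((4*(x - 1)) - 9)) - 5) + 9 = 5] peel the +9: subtract 9 from each side ⇒ sub: (-((4*(x - 1)) - 9)) - 5 = -4.
Step 2. [(-((4*(x - 1)) - 9)) - 5 = -4] the outer -5 inverts by adding 5, so sub: -((4*(x - 1)) - 9) = 1.
Step 3. [-((4*(x - 1)) - 9) = 1] LHS negated; negate both sides ⇒ neg: (4*(x - 1)) - 9 = -1.
Step 4. [(4*(x - 1)) - 9 = -1] add 9: x sits inside (… - 9), so sub: 4*(x - 1) = 8.
Step 5. [4*(x - 1) = 8] leading coefficient 4: divide by 4 ⇒ div: x - 1 = 2.
Step 6. [x - 1 = 2] peel the -1: add 1 from each side ⇒ sub: x = 3.

Answer: x ∈ {3}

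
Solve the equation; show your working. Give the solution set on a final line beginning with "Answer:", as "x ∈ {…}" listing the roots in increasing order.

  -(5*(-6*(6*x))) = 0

Step 1. [-(5*(-6*(6*x))) = 0] leading − — multiply by −1. So neg: 5*(-6*(6*x)) = 0.
Step 2. [5*(-6*(6*x)) = 0] leading coefficient 5: divide by 5 ⇒ div: -6*(6*x) = 0.
Step 3. [-6*(6*x) = 0] -6·(inner) — divide through by -6, so div: 6*x = 0.
Step 4. [6*x = 0] divide by the outer 6. So div: x = 0.

Answer: x ∈ {0}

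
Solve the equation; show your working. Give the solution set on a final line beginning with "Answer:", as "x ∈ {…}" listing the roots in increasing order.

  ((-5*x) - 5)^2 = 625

Step 1. [((-5*x) - 5)^2 = 625] LHS squared, RHS 625 ≥ 0: apply √ (±), so sqrt: (-5*x) - 5 = 25 or -25.
Step 2. [(-5*x) - 5 = 25 or -25] 5 comes off first (add 5) ⇒ sub: -5*x = 30 or -20.
Step 3. [-5*x = 30 or -20] LHS = -5·(…); ÷-5 both sides ⇒ div: x = -6 or 4.

Answer: x ∈ {-6, 4}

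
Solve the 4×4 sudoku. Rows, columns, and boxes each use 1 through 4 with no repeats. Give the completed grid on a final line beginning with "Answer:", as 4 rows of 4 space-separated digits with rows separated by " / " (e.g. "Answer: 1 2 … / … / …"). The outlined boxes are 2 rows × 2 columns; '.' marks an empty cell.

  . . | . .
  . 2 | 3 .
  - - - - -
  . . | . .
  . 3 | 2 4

Step 1. [r3c3∈{1}] r3c3 is down to just 1 ⇒ r3c3=1.
Step 2. [r1c2∈{1,4}] across col 2, 1 lands solely at r1c2. So r1c2=1.
Step 3. [r2c1∈{4}] r2c1 has the single candidate 4 ⇒ r2c1=4.
Step 4. [r1c4∈{2}] nothing but 2 survives at r1c4. So r1c4=2.
Step 5. [r3c2∈{4}] nothing but 4 survives at r3c2, so r3c2=4.
Step 6. [r4c1∈{1}] r4c1 is down to just 1. So r4c1=1.
Step 7. [r1c3∈{4}] r1c3 has the single candidate 4 ⇒ r1c3=4.
Step 8. [r3c1∈{2}] r3c1 is down to just 2, so r3c1=2.
Step 9. [r2c4∈{1}] r2c4's peers cover all but 1, so r2c4=1.
Step 10. [r1c1∈{3}] r1c1 is down to just 3. So r1c1=3.
Step 11. [r3c4∈{3}] nothing but 3 survives at r3c4 ⇒ r3c4=3.

Answer: 3 1 4 2 / 4 2 3 1 / 2 4 1 3 / 1 3 2 4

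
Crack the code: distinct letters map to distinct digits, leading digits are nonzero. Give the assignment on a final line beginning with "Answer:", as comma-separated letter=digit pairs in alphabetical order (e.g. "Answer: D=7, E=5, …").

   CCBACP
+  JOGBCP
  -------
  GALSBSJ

Step 1. [G] the sum has 7 digits but both addends have 6; that extra leading digit G is the final carry, namely 1, so G=1.
Step 2. [col 1: P + P ≡ J (mod 10)] no forcing yet in column 1 (carry-in 0); J=6 is free and consistent — try it ⇒ J=6.
Step 3. [col 1: P + P ≡ J (mod 10)] P=3 is one option consistent with column 1 (P + P ≡ J (mod 10), carry-in 0) — take it, so P=3.
Step 4. [col 2: C + C ≡ S (mod 10)] column 2 (C + C ≡ S (mod 10), carry-in 0) doesn't pin S yet; pick S=8 and continue. So S=8.
Step 5. [col 2: C + C ≡ S (mod 10)] no forcing yet in column 2 (carry-in 0); C=4 is free and consistent — try it ⇒ C=4.
Step 6. [col 3: A + B ≡ B (mod 10)] from column 3 (nothing yet, carry-in 0, digits 1,3,4,6,8 already taken and all letters distinct): A must equal 0, so A=0.
Step 7. [col 3: A + B ≡ B (mod 10)] column 3 (A + B ≡ B (mod 10), carry-in 0) doesn't pin B yet; pick B=7 and continue. So B=7.
Step 8. [col 5: C + O ≡ L (mod 10)] column 5 reads C+O+carry(0)=L with C=4; with digits 0,1,3,4,6,7,8 already taken and all letters distinct, the only value for L is 9, so L=9.
Step 9. [col 5: C + O ≡ L (mod 10)] column 5 reads C+O+carry(0)=L with C=4, L=9; with digits 0,1,3,4,6,7,8,9 already taken and all letters distinct, the only value for O is 5, so O=5.

Answer: A=0, B=7, C=4, G=1, J=6, L=9, O=5, P=3, S=8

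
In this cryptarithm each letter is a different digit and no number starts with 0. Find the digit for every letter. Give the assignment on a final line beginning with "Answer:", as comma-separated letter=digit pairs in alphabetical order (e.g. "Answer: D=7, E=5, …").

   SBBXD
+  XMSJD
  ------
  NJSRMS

Step 1. [col 1: D + D ≡ S (mod 10)] column 1 (D + D ≡ S (mod 10), carry-in 0) doesn't pin S yet; pick S=6 and continue, so S=6.
Step 2. [N] adding two 5-digit numbers gives at most 5+1 digits, and here it does — N is that final carry and must be 1 ⇒ N=1.
Step 3. [col 1: D + D ≡ S (mod 10)] several values work for D in column 1 (D + D ≡ S (mod 10), carry-in 0); try D=3, so D=3.
Step 4. [col 2: X + J ≡ M (mod 10)] several values work for X in column 2 (X + J ≡ M (mod 10), carry-in 0); try X=5. So X=5.
Step 5. [col 2: X + J ≡ M (mod 10)] several values work for M in column 2 (X + J ≡ M (mod 10), carry-in 0); try M=7. So M=7.
Step 6. [col 2: X + J ≡ M (mod 10)] from column 2 (X=5, M=7, carry-in 0, digits 1,3,5,6,7 already taken and all letters distinct): J must equal 2. So J=2.
Step 7. [col 3: B + S ≡ R (mod 10)] several values work for B in column 3 (B + S ≡ R (mod 10), carry-in 0); try B=8. So B=8.
Step 8. [col 3: B + S ≡ R (mod 10)] column 3: given B=8, S=6, carry-in 0, and digits 1,2,3,5,6,7,8 already taken and all letters distinct, B+S≡R (mod 10) forces R=4, so R=4.

Answer: B=8, D=3, J=2, M=7, N=1, R=4, S=6, X=5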